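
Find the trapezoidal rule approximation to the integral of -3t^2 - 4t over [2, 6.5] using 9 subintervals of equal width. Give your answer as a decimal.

-343.6875

Δt = (6.5 − 2)/9 = 0.5.
f(2) = -20, f(2.5) = -28.75, f(3) = -39, f(3.5) = -50.75, f(4) = -64, f(4.5) = -78.75, f(5) = -95, f(5.5) = -112.75, f(6) = -132, f(6.5) = -152.75.
T_9 = (Δt/2)·[f(t_0) + 2f(t_1) + ... + 2f(t_{8}) + f(t_9)].
Sum = -343.6875.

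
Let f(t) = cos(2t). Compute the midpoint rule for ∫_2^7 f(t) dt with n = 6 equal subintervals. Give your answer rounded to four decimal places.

0.9837

Δt = (7 − 2)/6 = 5/6.
Midpoints: 29/12, 3.25, 49/12, 59/12, 5.75, 79/12.
f(29/12) ≈ 0.1206, f(3.25) ≈ 0.9766, f(49/12) ≈ -0.3076, f(59/12) ≈ -0.9177, f(5.75) ≈ 0.4833, f(79/12) ≈ 0.8252.
Sum = Δt · [f(29/12) + f(3.25) + f(49/12) + ...].
Sum ≈ 0.9837.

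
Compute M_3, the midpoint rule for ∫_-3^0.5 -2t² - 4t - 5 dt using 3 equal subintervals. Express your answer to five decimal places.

Δt = (0.5 − (-3))/3 = 7/6.
Midpoints: -29/12, -1.25, -1/12.
f(-29/12) = -505/72, f(-1.25) = -3.125, f(-1/12) = -337/72.
Sum = Δt · [f(-29/12) + f(-1.25) + f(-1/12)].
Sum ≈ -17.28935.

-17.28935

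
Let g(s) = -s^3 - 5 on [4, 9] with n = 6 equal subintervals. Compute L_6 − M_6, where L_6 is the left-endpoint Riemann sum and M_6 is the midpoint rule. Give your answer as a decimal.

L_6 ≈ -1335.45139.
M_6 ≈ -1595.60764.
L_6 − M_6 = 260.15625.

260.15625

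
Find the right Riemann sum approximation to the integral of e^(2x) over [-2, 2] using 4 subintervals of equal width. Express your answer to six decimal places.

Δx = (2 − (-2))/4 = 1.
Right endpoints: -1, 0, 1, 2.
f(-1) ≈ 0.135335, f(0) ≈ 1.000000, f(1) ≈ 7.389056, f(2) ≈ 54.598150.
Sum = Δx · [f(-1) + f(0) + f(1) + f(2)].
Sum ≈ 63.122541.

63.122541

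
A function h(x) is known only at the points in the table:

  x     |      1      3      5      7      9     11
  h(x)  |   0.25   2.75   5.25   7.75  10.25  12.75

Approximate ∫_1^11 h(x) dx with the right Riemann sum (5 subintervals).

77.5

Δx = 2.
Sum = 2·[2.75 + 5.25 + 7.75 + 10.25 + 12.75] = 77.5.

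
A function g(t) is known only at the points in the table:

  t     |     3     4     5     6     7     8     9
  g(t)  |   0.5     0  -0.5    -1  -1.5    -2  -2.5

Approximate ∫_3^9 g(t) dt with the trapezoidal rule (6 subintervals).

Δt = 1.
T_6 = (1/2)·[0.5 + 2·0 + 2·(-0.5) + 2·(-1) + 2·(-1.5) + 2·(-2) + (-2.5)] = -6.

-6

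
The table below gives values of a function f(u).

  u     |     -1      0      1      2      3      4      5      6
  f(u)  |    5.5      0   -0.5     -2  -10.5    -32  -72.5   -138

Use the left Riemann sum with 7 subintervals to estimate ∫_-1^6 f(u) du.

Δu = 1.
Sum = 1·[5.5 + 0 + (-0.5) + (-2) + (-10.5) + (-32) + (-72.5)] = -112.

-112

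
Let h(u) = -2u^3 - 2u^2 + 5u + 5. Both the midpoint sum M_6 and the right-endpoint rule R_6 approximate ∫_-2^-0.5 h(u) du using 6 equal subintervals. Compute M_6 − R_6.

M_6 = 0.80078125.
R_6 = 0.8359375.
M_6 − R_6 = -0.03515625.

-0.03515625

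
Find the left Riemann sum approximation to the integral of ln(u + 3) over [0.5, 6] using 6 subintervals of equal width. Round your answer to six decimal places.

9.445289

Δu = (6 − 0.5)/6 = 11/12.
Left endpoints: 0.5, 17/12, 7/3, 3.25, 25/6, 61/12.
f(0.5) ≈ 1.252763, f(17/12) ≈ 1.485385, f(7/3) ≈ 1.673976, f(3.25) ≈ 1.832581, f(25/6) ≈ 1.969441, f(61/12) ≈ 2.089804.
Sum = Δu · [f(0.5) + f(17/12) + f(7/3) + ...].
Sum ≈ 9.445289.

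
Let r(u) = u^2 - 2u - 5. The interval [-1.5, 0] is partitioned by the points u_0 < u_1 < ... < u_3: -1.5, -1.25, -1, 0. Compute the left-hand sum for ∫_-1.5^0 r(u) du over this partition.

-2.171875

Subinterval widths: 0.25, 0.25, 1.
Left endpoints: -1.5, -1.25, -1.
r(-1.5) = 0.25, r(-1.25) = -0.9375, r(-1) = -2.
Sum = Σ Δu_i · r(u_i).
Sum = -2.171875.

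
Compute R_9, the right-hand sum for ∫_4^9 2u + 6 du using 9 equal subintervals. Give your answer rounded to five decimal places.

Δu = (9 − 4)/9 = 5/9.
Right endpoints: 41/9, 46/9, 17/3, 56/9, 61/9, 22/3, 71/9, 76/9, 9.
f(41/9) = 136/9, f(46/9) = 146/9, f(17/3) = 52/3, f(56/9) = 166/9, f(61/9) = 176/9, f(22/3) = 62/3, f(71/9) = 196/9, f(76/9) = 206/9, f(9) = 24.
Sum = Δu · [f(41/9) + f(46/9) + f(17/3) + ...].
Sum ≈ 97.77778.

97.77778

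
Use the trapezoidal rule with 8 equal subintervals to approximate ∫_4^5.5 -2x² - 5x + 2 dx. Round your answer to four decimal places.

-100.8926

Δx = (5.5 − 4)/8 = 0.1875.
f(4) = -50, f(4.1875) = -54.0078125, f(4.375) = -58.15625, f(4.5625) = -62.4453125, f(4.75) = -66.875, f(4.9375) = -71.4453125, f(5.125) = -76.15625, f(5.3125) = -81.0078125, f(5.5) = -86.
T_8 = (Δx/2)·[f(x_0) + 2f(x_1) + ... + 2f(x_{7}) + f(x_8)].
Sum ≈ -100.8926.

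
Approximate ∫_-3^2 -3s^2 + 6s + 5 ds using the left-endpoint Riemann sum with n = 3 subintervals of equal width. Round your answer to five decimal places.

-69.44444

Δs = (2 − (-3))/3 = 5/3.
Left endpoints: -3, -4/3, 1/3.
f(-3) = -40, f(-4/3) = -25/3, f(1/3) = 20/3.
Sum = Δs · [f(-3) + f(-4/3) + f(1/3)].
Sum ≈ -69.44444.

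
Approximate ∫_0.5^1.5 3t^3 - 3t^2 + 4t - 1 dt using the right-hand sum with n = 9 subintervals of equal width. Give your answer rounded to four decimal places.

3.9429

Δt = (1.5 − 0.5)/9 = 1/9.
Right endpoints: 11/18, 13/18, 5/6, 17/18, 19/18, 7/6, 23/18, 25/18, 1.5.
f(11/18) = 1961/1944, f(13/18) = 2827/1944, f(5/6) = 143/72, f(17/18) = 5111/1944, f(19/18) = 6625/1944, f(7/6) = 313/72, f(23/18) = 10637/1944, f(25/18) = 13231/1944, f(1.5) = 8.375.
Sum = Δt · [f(11/18) + f(13/18) + f(5/6) + ...].
Sum ≈ 3.9429.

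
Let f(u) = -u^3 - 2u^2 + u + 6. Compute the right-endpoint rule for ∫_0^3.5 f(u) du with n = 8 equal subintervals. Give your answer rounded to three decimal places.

-53.756

Δu = (3.5 − 0)/8 = 0.4375.
Right endpoints: 0.4375, 0.875, 1.3125, 1.75, 2.1875, 2.625, 3.0625, 3.5.
f(0.4375) = 24457/4096, f(0.875) = 2393/512, f(1.3125) = 6579/4096, f(1.75) = -3.734375, f(2.1875) = -48539/4096, f(2.625) = -11901/512, f(3.0625) = -157361/4096, f(3.5) = -57.875.
Sum = Δu · [f(0.4375) + f(0.875) + f(1.3125) + ...].
Sum ≈ -53.756.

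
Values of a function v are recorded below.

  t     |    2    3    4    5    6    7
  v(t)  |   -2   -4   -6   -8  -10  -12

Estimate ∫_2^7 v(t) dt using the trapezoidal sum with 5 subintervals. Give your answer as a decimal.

-35

Δt = 1.
T_5 = (1/2)·[(-2) + 2·(-4) + 2·(-6) + 2·(-8) + 2·(-10) + (-12)] = -35.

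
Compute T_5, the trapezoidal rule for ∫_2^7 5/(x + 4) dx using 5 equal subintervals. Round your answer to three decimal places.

3.039

Δx = (7 − 2)/5 = 1.
f(2) = 5/6, f(3) = 5/7, f(4) = 0.625, f(5) = 5/9, f(6) = 0.5, f(7) = 5/11.
T_5 = (Δx/2)·[f(x_0) + 2f(x_1) + ... + 2f(x_{4}) + f(x_5)].
Sum ≈ 3.039.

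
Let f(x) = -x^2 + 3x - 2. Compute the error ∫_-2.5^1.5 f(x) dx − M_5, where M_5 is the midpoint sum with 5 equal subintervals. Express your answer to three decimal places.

-0.213

Exact integral: ∫_-2.5^1.5 f(x) dx ≈ -20.33333.
M_5 = -20.12.
Error ≈ -20.33333 − (-20.12) ≈ -0.213.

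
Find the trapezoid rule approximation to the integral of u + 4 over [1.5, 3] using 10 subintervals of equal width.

9.375

Δu = (3 − 1.5)/10 = 0.15.
f(1.5) = 5.5, f(1.65) = 5.65, f(1.8) = 5.8, f(1.95) = 5.95, f(2.1) = 6.1, f(2.25) = 6.25, f(2.4) = 6.4, f(2.55) = 6.55, f(2.7) = 6.7, f(2.85) = 6.85, f(3) = 7.
T_10 = (Δu/2)·[f(u_0) + 2f(u_1) + ... + 2f(u_{9}) + f(u_10)].
Sum = 9.375.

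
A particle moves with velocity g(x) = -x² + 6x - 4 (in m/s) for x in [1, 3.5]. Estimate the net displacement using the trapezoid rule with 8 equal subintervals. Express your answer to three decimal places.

9.751

Δx = (3.5 − 1)/8 = 0.3125.
g(1) = 1, g(1.3125) = 2.15234375, g(1.625) = 3.109375, g(1.9375) = 3.87109375, g(2.25) = 4.4375, g(2.5625) = 4.80859375, g(2.875) = 4.984375, g(3.1875) = 4.96484375, g(3.5) = 4.75.
T_8 = (Δx/2)·[g(x_0) + 2g(x_1) + ... + 2g(x_{7}) + g(x_8)].
Sum ≈ 9.751.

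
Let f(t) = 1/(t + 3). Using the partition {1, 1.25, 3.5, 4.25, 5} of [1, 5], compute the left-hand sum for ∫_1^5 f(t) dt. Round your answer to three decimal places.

0.811

Subinterval widths: 0.25, 2.25, 0.75, 0.75.
Left endpoints: 1, 1.25, 3.5, 4.25.
f(1) = 0.25, f(1.25) = 4/17, f(3.5) = 2/13, f(4.25) = 4/29.
Sum = Σ Δt_i · f(t_i).
Sum ≈ 0.811.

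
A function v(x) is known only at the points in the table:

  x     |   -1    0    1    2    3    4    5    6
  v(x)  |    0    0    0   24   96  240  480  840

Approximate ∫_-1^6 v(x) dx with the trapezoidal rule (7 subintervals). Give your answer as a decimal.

Δx = 1.
T_7 = (1/2)·[0 + 2·0 + 2·0 + 2·24 + 2·96 + 2·240 + 2·480 + 840] = 1260.

1260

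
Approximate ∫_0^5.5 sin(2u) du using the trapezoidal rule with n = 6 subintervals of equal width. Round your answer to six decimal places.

0.349868

Δu = (5.5 − 0)/6 = 11/12.
f(0) ≈ 0.000000, f(11/12) ≈ 0.965735, f(11/6) ≈ -0.501277, f(2.75) ≈ -0.705540, f(11/3) ≈ 0.867497, f(55/12) ≈ 0.255255, f(5.5) ≈ -0.999990.
T_6 = (Δu/2)·[f(u_0) + 2f(u_1) + ... + 2f(u_{5}) + f(u_6)].
Sum ≈ 0.349868.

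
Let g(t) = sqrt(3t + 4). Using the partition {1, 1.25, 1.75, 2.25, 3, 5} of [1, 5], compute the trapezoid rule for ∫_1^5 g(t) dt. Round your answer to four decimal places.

Subinterval widths: 0.25, 0.5, 0.5, 0.75, 2.
g(1) ≈ 2.6458, g(1.25) ≈ 2.7839, g(1.75) ≈ 3.0414, g(2.25) ≈ 3.2787, g(3) ≈ 3.6056, g(5) ≈ 4.3589.
On each subinterval the trapezoid contributes (Δt_i/2)·[g(t_{i-1}) + g(t_i)].
Sum ≈ 14.2611.

14.2611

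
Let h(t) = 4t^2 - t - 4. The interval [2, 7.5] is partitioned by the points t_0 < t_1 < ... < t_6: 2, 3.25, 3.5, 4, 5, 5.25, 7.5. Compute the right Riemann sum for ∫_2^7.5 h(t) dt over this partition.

Subinterval widths: 1.25, 0.25, 0.5, 1, 0.25, 2.25.
Right endpoints: 3.25, 3.5, 4, 5, 5.25, 7.5.
h(3.25) = 35, h(3.5) = 41.5, h(4) = 56, h(5) = 91, h(5.25) = 101, h(7.5) = 213.5.
Sum = Σ Δt_i · h(t_i).
Sum = 678.75.

678.75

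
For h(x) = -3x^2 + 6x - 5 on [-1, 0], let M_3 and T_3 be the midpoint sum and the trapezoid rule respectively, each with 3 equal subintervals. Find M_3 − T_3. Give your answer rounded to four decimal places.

0.0833

M_3 ≈ -8.972222.
T_3 ≈ -9.055556.
M_3 − T_3 ≈ 0.0833.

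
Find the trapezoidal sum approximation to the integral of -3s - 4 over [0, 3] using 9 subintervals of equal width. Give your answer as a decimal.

Δs = (3 − 0)/9 = 1/3.
f(0) = -4, f(1/3) = -5, f(2/3) = -6, f(1) = -7, f(4/3) = -8, f(5/3) = -9, f(2) = -10, f(7/3) = -11, f(8/3) = -12, f(3) = -13.
T_9 = (Δs/2)·[f(s_0) + 2f(s_1) + ... + 2f(s_{8}) + f(s_9)].
Sum = -25.5.

-25.5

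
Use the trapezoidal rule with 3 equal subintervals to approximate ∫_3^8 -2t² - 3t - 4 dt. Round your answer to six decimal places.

-430.462963

Δt = (8 − 3)/3 = 5/3.
f(3) = -31, f(14/3) = -554/9, f(19/3) = -929/9, f(8) = -156.
T_3 = (Δt/2)·[f(t_0) + 2f(t_1) + 2f(t_2) + f(t_3)].
Sum ≈ -430.462963.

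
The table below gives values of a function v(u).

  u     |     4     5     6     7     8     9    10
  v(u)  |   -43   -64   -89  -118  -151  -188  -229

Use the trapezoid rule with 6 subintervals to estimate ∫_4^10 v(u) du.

-746

Δu = 1.
T_6 = (1/2)·[(-43) + 2·(-64) + 2·(-89) + 2·(-118) + 2·(-151) + 2·(-188) + (-229)] = -746.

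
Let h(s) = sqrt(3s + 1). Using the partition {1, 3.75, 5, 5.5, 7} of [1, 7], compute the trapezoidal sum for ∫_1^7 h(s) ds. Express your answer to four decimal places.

Subinterval widths: 2.75, 1.25, 0.5, 1.5.
h(1) ≈ 2.0000, h(3.75) ≈ 3.5000, h(5) ≈ 4.0000, h(5.5) ≈ 4.1833, h(7) ≈ 4.6904.
On each subinterval the trapezoid contributes (Δs_i/2)·[h(s_{i-1}) + h(s_i)].
Sum ≈ 20.9511.

20.9511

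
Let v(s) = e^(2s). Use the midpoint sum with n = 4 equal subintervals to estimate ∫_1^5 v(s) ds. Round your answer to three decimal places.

9368.216

Δs = (5 − 1)/4 = 1.
Midpoints: 1.5, 2.5, 3.5, 4.5.
v(1.5) ≈ 20.086, v(2.5) ≈ 148.413, v(3.5) ≈ 1096.633, v(4.5) ≈ 8103.084.
Sum = Δs · [v(1.5) + v(2.5) + v(3.5) + v(4.5)].
Sum ≈ 9368.216.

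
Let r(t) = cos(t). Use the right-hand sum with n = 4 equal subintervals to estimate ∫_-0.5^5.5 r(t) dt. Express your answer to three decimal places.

Δt = (5.5 − (-0.5))/4 = 1.5.
Right endpoints: 1, 2.5, 4, 5.5.
r(1) ≈ 0.540, r(2.5) ≈ -0.801, r(4) ≈ -0.654, r(5.5) ≈ 0.709.
Sum = Δt · [r(1) + r(2.5) + r(4) + r(5.5)].
Sum ≈ -0.309.

-0.309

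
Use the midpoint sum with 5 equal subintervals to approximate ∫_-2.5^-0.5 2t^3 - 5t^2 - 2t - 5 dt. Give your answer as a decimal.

Δt = (-0.5 − (-2.5))/5 = 0.4.
Midpoints: -2.3, -1.9, -1.5, -1.1, -0.7.
f(-2.3) = -51.184, f(-1.9) = -32.968, f(-1.5) = -20, f(-1.1) = -11.512, f(-0.7) = -6.736.
Sum = Δt · [f(-2.3) + f(-1.9) + f(-1.5) + f(-1.1) + f(-0.7)].
Sum = -48.96.

-48.96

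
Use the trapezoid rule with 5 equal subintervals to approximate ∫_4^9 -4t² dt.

Δt = (9 − 4)/5 = 1.
f(4) = -64, f(5) = -100, f(6) = -144, f(7) = -196, f(8) = -256, f(9) = -324.
T_5 = (Δt/2)·[f(t_0) + 2f(t_1) + ... + 2f(t_{4}) + f(t_5)].
Sum = -890.

-890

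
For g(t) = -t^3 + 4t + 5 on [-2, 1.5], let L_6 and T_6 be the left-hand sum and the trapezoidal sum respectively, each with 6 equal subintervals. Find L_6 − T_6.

L_6 ≈ 16.117622.
T_6 ≈ 16.883247.
L_6 − T_6 = -0.765625.

-0.765625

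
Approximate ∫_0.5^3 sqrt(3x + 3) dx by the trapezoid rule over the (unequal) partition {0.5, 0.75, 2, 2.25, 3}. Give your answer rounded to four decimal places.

7.0939

Subinterval widths: 0.25, 1.25, 0.25, 0.75.
f(0.5) ≈ 2.1213, f(0.75) ≈ 2.2913, f(2) ≈ 3.0000, f(2.25) ≈ 3.1225, f(3) ≈ 3.4641.
On each subinterval the trapezoid contributes (Δx_i/2)·[f(x_{i-1}) + f(x_i)].
Sum ≈ 7.0939.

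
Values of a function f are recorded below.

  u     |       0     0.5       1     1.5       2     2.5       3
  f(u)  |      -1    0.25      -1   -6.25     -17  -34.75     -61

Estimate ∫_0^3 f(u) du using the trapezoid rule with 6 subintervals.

Δu = 0.5.
T_6 = (0.5/2)·[(-1) + 2·0.25 + 2·(-1) + 2·(-6.25) + 2·(-17) + 2·(-34.75) + (-61)] = -44.875.

-44.875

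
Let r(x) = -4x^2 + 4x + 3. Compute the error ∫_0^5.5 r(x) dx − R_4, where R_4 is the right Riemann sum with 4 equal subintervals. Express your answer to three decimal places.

Exact integral: ∫_0^5.5 r(x) dx ≈ -144.83333.
R_4 = -219.828125.
Error ≈ -144.83333 − (-219.828125) ≈ 74.995.

74.995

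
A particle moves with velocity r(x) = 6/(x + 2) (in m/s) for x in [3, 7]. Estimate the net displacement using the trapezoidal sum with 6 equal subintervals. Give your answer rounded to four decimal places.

3.5329

Δx = (7 − 3)/6 = 2/3.
r(3) = 1.2, r(11/3) = 18/17, r(13/3) = 18/19, r(5) = 6/7, r(17/3) = 18/23, r(19/3) = 0.72, r(7) = 2/3.
T_6 = (Δx/2)·[r(x_0) + 2r(x_1) + ... + 2r(x_{5}) + r(x_6)].
Sum ≈ 3.5329.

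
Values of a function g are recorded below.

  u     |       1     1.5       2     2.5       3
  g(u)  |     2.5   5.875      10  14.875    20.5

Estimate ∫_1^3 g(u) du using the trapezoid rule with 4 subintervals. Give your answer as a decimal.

Δu = 0.5.
T_4 = (0.5/2)·[2.5 + 2·5.875 + 2·10 + 2·14.875 + 20.5] = 21.125.

21.125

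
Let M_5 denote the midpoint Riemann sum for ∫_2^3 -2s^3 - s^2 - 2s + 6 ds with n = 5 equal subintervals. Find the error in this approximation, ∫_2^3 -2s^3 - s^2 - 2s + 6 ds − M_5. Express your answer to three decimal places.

-0.053

Exact integral: ∫_2^3 f(s) ds ≈ -37.83333.
M_5 = -37.78.
Error ≈ -37.83333 − (-37.78) ≈ -0.053.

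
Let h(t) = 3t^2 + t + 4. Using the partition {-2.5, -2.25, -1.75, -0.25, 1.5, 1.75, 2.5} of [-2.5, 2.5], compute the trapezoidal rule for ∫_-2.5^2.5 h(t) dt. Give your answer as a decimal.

Subinterval widths: 0.25, 0.5, 1.5, 1.75, 0.25, 0.75.
h(-2.5) = 20.25, h(-2.25) = 16.9375, h(-1.75) = 11.4375, h(-0.25) = 3.9375, h(1.5) = 12.25, h(1.75) = 14.9375, h(2.5) = 25.25.
On each subinterval the trapezoid contributes (Δt_i/2)·[h(t_{i-1}) + h(t_i)].
Sum = 55.90625.

55.90625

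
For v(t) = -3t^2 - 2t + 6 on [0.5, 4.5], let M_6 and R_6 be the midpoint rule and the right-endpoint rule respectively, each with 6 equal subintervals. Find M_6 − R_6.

M_6 ≈ -86.55556.
R_6 ≈ -110.55556.
M_6 − R_6 = 24.

24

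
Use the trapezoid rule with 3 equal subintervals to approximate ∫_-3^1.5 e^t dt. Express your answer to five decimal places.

Δt = (1.5 − (-3))/3 = 1.5.
f(-3) ≈ 0.04979, f(-1.5) ≈ 0.22313, f(0) ≈ 1.00000, f(1.5) ≈ 4.48169.
T_3 = (Δt/2)·[f(t_0) + 2f(t_1) + 2f(t_2) + f(t_3)].
Sum ≈ 5.23330.

5.23330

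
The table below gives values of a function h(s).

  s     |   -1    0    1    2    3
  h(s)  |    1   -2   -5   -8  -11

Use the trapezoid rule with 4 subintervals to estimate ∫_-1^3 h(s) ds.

Δs = 1.
T_4 = (1/2)·[1 + 2·(-2) + 2·(-5) + 2·(-8) + (-11)] = -20.

-20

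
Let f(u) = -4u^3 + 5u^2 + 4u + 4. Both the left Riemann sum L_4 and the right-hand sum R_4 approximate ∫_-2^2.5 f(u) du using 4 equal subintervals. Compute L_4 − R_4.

L_4 = 77.4140625.
R_4 = 4.0078125.
L_4 − R_4 = 73.40625.

73.40625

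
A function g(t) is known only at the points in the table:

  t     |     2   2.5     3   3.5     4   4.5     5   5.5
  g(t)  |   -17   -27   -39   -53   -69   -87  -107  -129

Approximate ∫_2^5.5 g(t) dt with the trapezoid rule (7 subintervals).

Δt = 0.5.
T_7 = (0.5/2)·[(-17) + 2·(-27) + 2·(-39) + 2·(-53) + 2·(-69) + 2·(-87) + 2·(-107) + (-129)] = -227.5.

-227.5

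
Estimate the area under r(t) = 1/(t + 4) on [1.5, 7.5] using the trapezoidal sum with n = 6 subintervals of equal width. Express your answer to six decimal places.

Δt = (7.5 − 1.5)/6 = 1.
r(1.5) = 2/11, r(2.5) = 2/13, r(3.5) = 2/15, r(4.5) = 2/17, r(5.5) = 2/19, r(6.5) = 2/21, r(7.5) = 2/23.
T_6 = (Δt/2)·[r(t_0) + 2r(t_1) + ... + 2r(t_{5}) + r(t_6)].
Sum ≈ 0.739715.

0.739715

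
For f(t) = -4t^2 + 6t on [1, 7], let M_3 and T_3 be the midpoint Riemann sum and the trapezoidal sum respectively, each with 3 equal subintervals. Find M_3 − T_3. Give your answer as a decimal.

M_3 = -304.
T_3 = -328.
M_3 − T_3 = 24.

24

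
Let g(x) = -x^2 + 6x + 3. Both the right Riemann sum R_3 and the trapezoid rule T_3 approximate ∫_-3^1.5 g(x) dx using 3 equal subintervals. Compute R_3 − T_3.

R_3 = 6.75.
T_3 = -18.5625.
R_3 − T_3 = 25.3125.

25.3125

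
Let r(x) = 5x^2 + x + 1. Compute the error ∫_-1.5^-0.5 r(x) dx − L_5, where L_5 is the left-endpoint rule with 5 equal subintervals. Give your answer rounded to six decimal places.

Exact integral: ∫_-1.5^-0.5 r(x) dx ≈ 5.41666667.
L_5 = 6.35.
Error ≈ 5.41666667 − 6.35 ≈ -0.933333.

-0.933333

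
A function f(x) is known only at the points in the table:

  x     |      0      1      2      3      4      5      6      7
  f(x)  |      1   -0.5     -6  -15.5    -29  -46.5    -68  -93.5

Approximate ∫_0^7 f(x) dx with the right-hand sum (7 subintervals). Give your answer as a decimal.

Δx = 1.
Sum = 1·[(-0.5) + (-6) + (-15.5) + (-29) + (-46.5) + (-68) + (-93.5)] = -259.

-259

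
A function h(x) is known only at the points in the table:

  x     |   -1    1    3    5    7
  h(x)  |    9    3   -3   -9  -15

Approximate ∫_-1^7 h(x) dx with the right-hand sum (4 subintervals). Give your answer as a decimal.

-48

Δx = 2.
Sum = 2·[3 + (-3) + (-9) + (-15)] = -48.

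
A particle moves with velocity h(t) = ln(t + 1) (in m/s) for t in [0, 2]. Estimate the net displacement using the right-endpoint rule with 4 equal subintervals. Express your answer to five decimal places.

1.55676

Δt = (2 − 0)/4 = 0.5.
Right endpoints: 0.5, 1, 1.5, 2.
h(0.5) ≈ 0.40547, h(1) ≈ 0.69315, h(1.5) ≈ 0.91629, h(2) ≈ 1.09861.
Sum = Δt · [h(0.5) + h(1) + h(1.5) + h(2)].
Sum ≈ 1.55676.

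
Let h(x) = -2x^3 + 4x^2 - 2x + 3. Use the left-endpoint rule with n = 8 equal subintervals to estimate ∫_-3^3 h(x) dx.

137.25

Δx = (3 − (-3))/8 = 0.75.
Left endpoints: -3, -2.25, -1.5, -0.75, 0, 0.75, 1.5, 2.25.
h(-3) = 99, h(-2.25) = 50.53125, h(-1.5) = 21.75, h(-0.75) = 7.59375, h(0) = 3, h(0.75) = 2.90625, h(1.5) = 2.25, h(2.25) = -4.03125.
Sum = Δx · [h(-3) + h(-2.25) + h(-1.5) + ...].
Sum = 137.25.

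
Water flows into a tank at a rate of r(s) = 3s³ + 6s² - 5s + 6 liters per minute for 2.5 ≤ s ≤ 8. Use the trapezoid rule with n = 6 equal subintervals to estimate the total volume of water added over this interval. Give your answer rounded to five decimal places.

3965.09418

Δs = (8 − 2.5)/6 = 11/12.
r(2.5) = 77.875, r(41/12) = 102881/576, r(13/3) = 3070/9, r(5.25) = 579.234375, r(37/6) = 65293/72, r(85/12) = 770581/576, r(8) = 1886.
T_6 = (Δs/2)·[r(s_0) + 2r(s_1) + ... + 2r(s_{5}) + r(s_6)].
Sum ≈ 3965.09418.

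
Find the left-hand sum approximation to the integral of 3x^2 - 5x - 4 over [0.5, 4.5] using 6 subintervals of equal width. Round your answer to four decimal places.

12.5556

Δx = (4.5 − 0.5)/6 = 2/3.
Left endpoints: 0.5, 7/6, 11/6, 2.5, 19/6, 23/6.
f(0.5) = -5.75, f(7/6) = -5.75, f(11/6) = -37/12, f(2.5) = 2.25, f(19/6) = 10.25, f(23/6) = 251/12.
Sum = Δx · [f(0.5) + f(7/6) + f(11/6) + ...].
Sum ≈ 12.5556.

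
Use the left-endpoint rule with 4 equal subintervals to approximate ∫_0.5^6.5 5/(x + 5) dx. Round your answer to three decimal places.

Δx = (6.5 − 0.5)/4 = 1.5.
Left endpoints: 0.5, 2, 3.5, 5.
f(0.5) = 10/11, f(2) = 5/7, f(3.5) = 10/17, f(5) = 0.5.
Sum = Δx · [f(0.5) + f(2) + f(3.5) + f(5)].
Sum ≈ 4.067.

4.067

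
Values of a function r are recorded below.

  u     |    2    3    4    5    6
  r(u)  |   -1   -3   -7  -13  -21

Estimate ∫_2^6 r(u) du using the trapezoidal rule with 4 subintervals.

-34

Δu = 1.
T_4 = (1/2)·[(-1) + 2·(-3) + 2·(-7) + 2·(-13) + (-21)] = -34.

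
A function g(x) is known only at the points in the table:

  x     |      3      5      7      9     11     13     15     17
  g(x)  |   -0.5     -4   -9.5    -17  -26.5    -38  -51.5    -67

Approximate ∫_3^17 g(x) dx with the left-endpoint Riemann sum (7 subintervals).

Δx = 2.
Sum = 2·[(-0.5) + (-4) + (-9.5) + (-17) + (-26.5) + (-38) + (-51.5)] = -294.

-294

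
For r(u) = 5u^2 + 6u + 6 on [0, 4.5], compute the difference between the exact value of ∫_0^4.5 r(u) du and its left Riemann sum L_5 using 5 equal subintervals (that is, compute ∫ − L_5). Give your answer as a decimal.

Exact integral: ∫_0^4.5 r(u) du = 239.625.
L_5 = 184.95.
Error = 239.625 − 184.95 = 54.675.

54.675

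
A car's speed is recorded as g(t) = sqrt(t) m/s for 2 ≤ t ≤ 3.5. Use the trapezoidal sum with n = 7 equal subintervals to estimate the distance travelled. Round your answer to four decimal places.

Δt = (3.5 − 2)/7 = 3/14.
g(2) ≈ 1.4142, g(31/14) ≈ 1.4880, g(17/7) ≈ 1.5584, g(37/14) ≈ 1.6257, g(20/7) ≈ 1.6903, g(43/14) ≈ 1.7525, g(23/7) ≈ 1.8127, g(3.5) ≈ 1.8708.
T_7 = (Δt/2)·[g(t_0) + 2g(t_1) + ... + 2g(t_{6}) + g(t_7)].
Sum ≈ 2.4793.

2.4793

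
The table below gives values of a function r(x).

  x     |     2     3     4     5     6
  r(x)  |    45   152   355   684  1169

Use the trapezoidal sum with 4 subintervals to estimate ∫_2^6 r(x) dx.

Δx = 1.
T_4 = (1/2)·[45 + 2·152 + 2·355 + 2·684 + 1169] = 1798.

1798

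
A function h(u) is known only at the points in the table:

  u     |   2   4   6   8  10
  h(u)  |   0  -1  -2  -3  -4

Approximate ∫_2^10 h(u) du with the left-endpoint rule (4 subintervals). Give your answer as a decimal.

-12

Δu = 2.
Sum = 2·[0 + (-1) + (-2) + (-3)] = -12.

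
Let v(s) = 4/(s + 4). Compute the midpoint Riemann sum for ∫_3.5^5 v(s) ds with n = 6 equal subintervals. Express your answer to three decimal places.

0.729

Δs = (5 − 3.5)/6 = 0.25.
Midpoints: 3.625, 3.875, 4.125, 4.375, 4.625, 4.875.
v(3.625) = 32/61, v(3.875) = 32/63, v(4.125) = 32/65, v(4.375) = 32/67, v(4.625) = 32/69, v(4.875) = 32/71.
Sum = Δs · [v(3.625) + v(3.875) + v(4.125) + ...].
Sum ≈ 0.729.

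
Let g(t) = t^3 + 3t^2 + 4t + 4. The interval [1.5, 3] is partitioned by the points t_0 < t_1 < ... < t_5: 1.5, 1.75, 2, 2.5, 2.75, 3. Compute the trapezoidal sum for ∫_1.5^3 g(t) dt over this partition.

62.4140625

Subinterval widths: 0.25, 0.25, 0.5, 0.25, 0.25.
g(1.5) = 20.125, g(1.75) = 25.546875, g(2) = 32, g(2.5) = 48.375, g(2.75) = 58.484375, g(3) = 70.
On each subinterval the trapezoid contributes (Δt_i/2)·[g(t_{i-1}) + g(t_i)].
Sum = 62.4140625.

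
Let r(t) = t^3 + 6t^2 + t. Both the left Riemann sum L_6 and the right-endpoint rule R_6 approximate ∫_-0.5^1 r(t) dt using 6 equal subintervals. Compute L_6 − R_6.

L_6 = 2.07421875.
R_6 = 3.85546875.
L_6 − R_6 = -1.78125.

-1.78125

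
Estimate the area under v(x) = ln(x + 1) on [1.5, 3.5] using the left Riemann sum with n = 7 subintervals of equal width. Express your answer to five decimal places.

Δx = (3.5 − 1.5)/7 = 2/7.
Left endpoints: 1.5, 25/14, 29/14, 33/14, 37/14, 41/14, 45/14.
v(1.5) ≈ 0.91629, v(25/14) ≈ 1.02450, v(29/14) ≈ 1.12214, v(33/14) ≈ 1.21109, v(37/14) ≈ 1.29277, v(41/14) ≈ 1.36828, v(45/14) ≈ 1.43848.
Sum = Δx · [v(1.5) + v(25/14) + v(29/14) + ...].
Sum ≈ 2.39244.

2.39244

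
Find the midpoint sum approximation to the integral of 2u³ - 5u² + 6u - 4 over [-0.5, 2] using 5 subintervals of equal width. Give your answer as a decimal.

-4.296875

Δu = (2 − (-0.5))/5 = 0.5.
Midpoints: -0.25, 0.25, 0.75, 1.25, 1.75.
f(-0.25) = -5.84375, f(0.25) = -2.78125, f(0.75) = -1.46875, f(1.25) = -0.40625, f(1.75) = 1.90625.
Sum = Δu · [f(-0.25) + f(0.25) + f(0.75) + f(1.25) + f(1.75)].
Sum = -4.296875.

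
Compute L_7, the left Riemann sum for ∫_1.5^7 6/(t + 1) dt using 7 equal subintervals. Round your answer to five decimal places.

Δt = (7 − 1.5)/7 = 11/14.
Left endpoints: 1.5, 16/7, 43/14, 27/7, 65/14, 38/7, 87/14.
f(1.5) = 2.4, f(16/7) = 42/23, f(43/14) = 28/19, f(27/7) = 21/17, f(65/14) = 84/79, f(38/7) = 14/15, f(87/14) = 84/101.
Sum = Δt · [f(1.5) + f(16/7) + f(43/14) + ...].
Sum ≈ 7.67122.

7.67122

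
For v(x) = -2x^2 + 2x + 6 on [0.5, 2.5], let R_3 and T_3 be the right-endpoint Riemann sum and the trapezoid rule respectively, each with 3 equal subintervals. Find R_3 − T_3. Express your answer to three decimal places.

-2.667

R_3 ≈ 4.70370.
T_3 ≈ 7.37037.
R_3 − T_3 ≈ -2.667.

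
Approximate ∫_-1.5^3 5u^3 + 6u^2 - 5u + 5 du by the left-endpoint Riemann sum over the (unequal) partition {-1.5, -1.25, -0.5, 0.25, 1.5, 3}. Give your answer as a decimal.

Subinterval widths: 0.25, 0.75, 0.75, 1.25, 1.5.
Left endpoints: -1.5, -1.25, -0.5, 0.25, 1.5.
f(-1.5) = 9.125, f(-1.25) = 10.859375, f(-0.5) = 8.375, f(0.25) = 4.203125, f(1.5) = 27.875.
Sum = Σ Δu_i · f(u_i).
Sum = 63.7734375.

63.7734375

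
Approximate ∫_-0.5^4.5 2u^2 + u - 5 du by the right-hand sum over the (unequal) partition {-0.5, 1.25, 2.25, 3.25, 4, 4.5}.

68.90625

Subinterval widths: 1.75, 1, 1, 0.75, 0.5.
Right endpoints: 1.25, 2.25, 3.25, 4, 4.5.
f(1.25) = -0.625, f(2.25) = 7.375, f(3.25) = 19.375, f(4) = 31, f(4.5) = 40.
Sum = Σ Δu_i · f(u_i).
Sum = 68.90625.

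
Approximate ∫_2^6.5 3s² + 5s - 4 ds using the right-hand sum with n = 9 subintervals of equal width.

Δs = (6.5 − 2)/9 = 0.5.
Right endpoints: 2.5, 3, 3.5, 4, 4.5, 5, 5.5, 6, 6.5.
f(2.5) = 27.25, f(3) = 38, f(3.5) = 50.25, f(4) = 64, f(4.5) = 79.25, f(5) = 96, f(5.5) = 114.25, f(6) = 134, f(6.5) = 155.25.
Sum = Δs · [f(2.5) + f(3) + f(3.5) + ...].
Sum = 379.125.

379.125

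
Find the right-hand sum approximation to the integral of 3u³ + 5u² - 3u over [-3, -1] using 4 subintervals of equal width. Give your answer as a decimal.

Δu = (-1 − (-3))/4 = 0.5.
Right endpoints: -2.5, -2, -1.5, -1.
f(-2.5) = -8.125, f(-2) = 2, f(-1.5) = 5.625, f(-1) = 5.
Sum = Δu · [f(-2.5) + f(-2) + f(-1.5) + f(-1)].
Sum = 2.25.

2.25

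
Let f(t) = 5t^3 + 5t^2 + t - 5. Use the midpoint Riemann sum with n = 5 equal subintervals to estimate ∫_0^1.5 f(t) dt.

Δt = (1.5 − 0)/5 = 0.3.
Midpoints: 0.15, 0.45, 0.75, 1.05, 1.35.
f(0.15) = -4.720625, f(0.45) = -3.081875, f(0.75) = 0.671875, f(1.05) = 7.350625, f(1.35) = 17.764375.
Sum = Δt · [f(0.15) + f(0.45) + f(0.75) + f(1.05) + f(1.35)].
Sum = 5.3953125.

5.3953125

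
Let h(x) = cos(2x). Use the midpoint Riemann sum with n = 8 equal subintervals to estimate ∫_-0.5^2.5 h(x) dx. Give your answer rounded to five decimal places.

-0.06013

Δx = (2.5 − (-0.5))/8 = 0.375.
Midpoints: -0.3125, 0.0625, 0.4375, 0.8125, 1.1875, 1.5625, 1.9375, 2.3125.
h(-0.3125) ≈ 0.81096, h(0.0625) ≈ 0.99220, h(0.4375) ≈ 0.64100, h(0.8125) ≈ -0.05418, h(1.1875) ≈ -0.72028, h(1.5625) ≈ -0.99986, h(1.9375) ≈ -0.74290, h(2.3125) ≈ -0.08728.
Sum = Δx · [h(-0.3125) + h(0.0625) + h(0.4375) + ...].
Sum ≈ -0.06013.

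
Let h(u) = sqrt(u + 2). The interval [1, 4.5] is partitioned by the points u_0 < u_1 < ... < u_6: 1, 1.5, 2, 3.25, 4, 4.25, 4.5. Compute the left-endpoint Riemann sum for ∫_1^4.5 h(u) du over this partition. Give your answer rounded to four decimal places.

Subinterval widths: 0.5, 0.5, 1.25, 0.75, 0.25, 0.25.
Left endpoints: 1, 1.5, 2, 3.25, 4, 4.25.
h(1) ≈ 1.7321, h(1.5) ≈ 1.8708, h(2) ≈ 2.0000, h(3.25) ≈ 2.2913, h(4) ≈ 2.4495, h(4.25) ≈ 2.5000.
Sum = Σ Δu_i · h(u_i).
Sum ≈ 7.2573.

7.2573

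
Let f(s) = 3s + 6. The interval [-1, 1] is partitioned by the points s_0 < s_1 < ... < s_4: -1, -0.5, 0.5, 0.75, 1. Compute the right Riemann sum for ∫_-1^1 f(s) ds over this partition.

Subinterval widths: 0.5, 1, 0.25, 0.25.
Right endpoints: -0.5, 0.5, 0.75, 1.
f(-0.5) = 4.5, f(0.5) = 7.5, f(0.75) = 8.25, f(1) = 9.
Sum = Σ Δs_i · f(s_i).
Sum = 14.0625.

14.0625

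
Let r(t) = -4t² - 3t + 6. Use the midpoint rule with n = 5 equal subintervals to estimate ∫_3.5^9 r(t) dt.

Δt = (9 − 3.5)/5 = 1.1.
Midpoints: 4.05, 5.15, 6.25, 7.35, 8.45.
r(4.05) = -71.76, r(5.15) = -115.54, r(6.25) = -169, r(7.35) = -232.14, r(8.45) = -304.96.
Sum = Δt · [r(4.05) + r(5.15) + r(6.25) + r(7.35) + r(8.45)].
Sum = -982.74.

-982.74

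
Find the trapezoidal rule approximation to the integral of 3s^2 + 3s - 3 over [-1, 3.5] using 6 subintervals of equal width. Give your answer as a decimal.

48.515625

Δs = (3.5 − (-1))/6 = 0.75.
f(-1) = -3, f(-0.25) = -3.5625, f(0.5) = -0.75, f(1.25) = 5.4375, f(2) = 15, f(2.75) = 27.9375, f(3.5) = 44.25.
T_6 = (Δs/2)·[f(s_0) + 2f(s_1) + ... + 2f(s_{5}) + f(s_6)].
Sum = 48.515625.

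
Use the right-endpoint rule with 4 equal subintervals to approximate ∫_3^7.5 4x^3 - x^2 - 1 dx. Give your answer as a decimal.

Δx = (7.5 − 3)/4 = 1.125.
Right endpoints: 4.125, 5.25, 6.375, 7.5.
f(4.125) = 262.7421875, f(5.25) = 550.25, f(6.375) = 994.6953125, f(7.5) = 1630.25.
Sum = Δx · [f(4.125) + f(5.25) + f(6.375) + f(7.5)].
Sum = 3867.6796875.

3867.6796875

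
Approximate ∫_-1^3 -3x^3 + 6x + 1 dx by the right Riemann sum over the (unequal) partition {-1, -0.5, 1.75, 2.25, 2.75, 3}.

Subinterval widths: 0.5, 2.25, 0.5, 0.5, 0.25.
Right endpoints: -0.5, 1.75, 2.25, 2.75, 3.
f(-0.5) = -1.625, f(1.75) = -4.578125, f(2.25) = -19.671875, f(2.75) = -44.890625, f(3) = -62.
Sum = Σ Δx_i · f(x_i).
Sum = -58.89453125.

-58.89453125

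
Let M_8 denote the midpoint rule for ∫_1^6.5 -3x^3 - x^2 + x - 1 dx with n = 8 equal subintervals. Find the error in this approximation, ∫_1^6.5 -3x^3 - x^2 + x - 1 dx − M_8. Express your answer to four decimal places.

-7.5280

Exact integral: ∫_1^6.5 f(x) dx ≈ -1414.130208.
M_8 ≈ -1406.602173.
Error ≈ -1414.130208 − (-1406.602173) ≈ -7.5280.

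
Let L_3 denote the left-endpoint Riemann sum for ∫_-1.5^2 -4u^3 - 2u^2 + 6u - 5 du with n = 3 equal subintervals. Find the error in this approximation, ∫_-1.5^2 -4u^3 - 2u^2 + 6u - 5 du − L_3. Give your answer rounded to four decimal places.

Exact integral: ∫_-1.5^2 f(u) du ≈ -30.770833.
L_3 ≈ -18.407407.
Error ≈ -30.770833 − (-18.407407) ≈ -12.3634.

-12.3634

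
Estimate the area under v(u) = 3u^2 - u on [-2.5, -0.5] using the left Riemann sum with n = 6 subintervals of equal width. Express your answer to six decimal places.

Δu = (-0.5 − (-2.5))/6 = 1/3.
Left endpoints: -2.5, -13/6, -11/6, -1.5, -7/6, -5/6.
v(-2.5) = 21.25, v(-13/6) = 16.25, v(-11/6) = 143/12, v(-1.5) = 8.25, v(-7/6) = 5.25, v(-5/6) = 35/12.
Sum = Δu · [v(-2.5) + v(-13/6) + v(-11/6) + ...].
Sum ≈ 21.944444.

21.944444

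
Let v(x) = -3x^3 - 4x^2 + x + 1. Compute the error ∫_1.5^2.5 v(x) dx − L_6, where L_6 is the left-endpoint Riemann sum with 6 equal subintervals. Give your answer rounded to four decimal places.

Exact integral: ∫_1.5^2.5 v(x) dx ≈ -38.833333.
L_6 ≈ -34.622685.
Error ≈ -38.833333 − (-34.622685) ≈ -4.2106.

-4.2106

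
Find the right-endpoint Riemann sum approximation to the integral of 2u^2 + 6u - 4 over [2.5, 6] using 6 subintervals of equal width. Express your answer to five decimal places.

Δu = (6 − 2.5)/6 = 7/12.
Right endpoints: 37/12, 11/3, 4.25, 29/6, 65/12, 6.
f(37/12) = 2413/72, f(11/3) = 404/9, f(4.25) = 57.625, f(29/6) = 1291/18, f(65/12) = 6277/72, f(6) = 104.
Sum = Δu · [f(37/12) + f(11/3) + f(4.25) + ...].
Sum ≈ 232.70949.

232.70949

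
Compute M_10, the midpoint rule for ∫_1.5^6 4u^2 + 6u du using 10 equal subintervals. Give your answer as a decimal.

384.44625

Δu = (6 − 1.5)/10 = 0.45.
Midpoints: 1.725, 2.175, 2.625, 3.075, 3.525, 3.975, 4.425, 4.875, 5.325, 5.775.
f(1.725) = 22.2525, f(2.175) = 31.9725, f(2.625) = 43.3125, f(3.075) = 56.2725, f(3.525) = 70.8525, f(3.975) = 87.0525, f(4.425) = 104.8725, f(4.875) = 124.3125, f(5.325) = 145.3725, f(5.775) = 168.0525.
Sum = Δu · [f(1.725) + f(2.175) + f(2.625) + ...].
Sum = 384.44625.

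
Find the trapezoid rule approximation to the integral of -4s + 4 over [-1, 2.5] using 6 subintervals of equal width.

Δs = (2.5 − (-1))/6 = 7/12.
f(-1) = 8, f(-5/12) = 17/3, f(1/6) = 10/3, f(0.75) = 1, f(4/3) = -4/3, f(23/12) = -11/3, f(2.5) = -6.
T_6 = (Δs/2)·[f(s_0) + 2f(s_1) + ... + 2f(s_{5}) + f(s_6)].
Sum = 3.5.

3.5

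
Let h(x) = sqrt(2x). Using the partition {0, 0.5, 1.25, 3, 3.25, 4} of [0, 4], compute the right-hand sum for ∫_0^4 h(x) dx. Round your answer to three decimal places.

8.731

Subinterval widths: 0.5, 0.75, 1.75, 0.25, 0.75.
Right endpoints: 0.5, 1.25, 3, 3.25, 4.
h(0.5) ≈ 1.000, h(1.25) ≈ 1.581, h(3) ≈ 2.449, h(3.25) ≈ 2.550, h(4) ≈ 2.828.
Sum = Σ Δx_i · h(x_i).
Sum ≈ 8.731.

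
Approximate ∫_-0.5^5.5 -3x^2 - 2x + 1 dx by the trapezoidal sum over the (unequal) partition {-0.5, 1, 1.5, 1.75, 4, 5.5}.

Subinterval widths: 1.5, 0.5, 0.25, 2.25, 1.5.
f(-0.5) = 1.25, f(1) = -4, f(1.5) = -8.75, f(1.75) = -11.6875, f(4) = -55, f(5.5) = -100.75.
On each subinterval the trapezoid contributes (Δx_i/2)·[f(x_{i-1}) + f(x_i)].
Sum = -199.640625.

-199.640625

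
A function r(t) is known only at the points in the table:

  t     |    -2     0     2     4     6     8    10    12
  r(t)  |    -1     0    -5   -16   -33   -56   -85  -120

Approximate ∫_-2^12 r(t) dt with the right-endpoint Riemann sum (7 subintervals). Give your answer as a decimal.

-630

Δt = 2.
Sum = 2·[0 + (-5) + (-16) + (-33) + (-56) + (-85) + (-120)] = -630.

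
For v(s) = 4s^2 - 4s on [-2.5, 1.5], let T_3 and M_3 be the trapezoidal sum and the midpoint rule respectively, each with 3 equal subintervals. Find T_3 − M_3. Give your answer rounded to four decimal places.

7.1111

T_3 ≈ 38.074074.
M_3 ≈ 30.962963.
T_3 − M_3 ≈ 7.1111.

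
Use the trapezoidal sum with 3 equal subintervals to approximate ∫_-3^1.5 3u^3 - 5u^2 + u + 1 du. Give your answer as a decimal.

Δu = (1.5 − (-3))/3 = 1.5.
f(-3) = -128, f(-1.5) = -21.875, f(0) = 1, f(1.5) = 1.375.
T_3 = (Δu/2)·[f(u_0) + 2f(u_1) + 2f(u_2) + f(u_3)].
Sum = -126.28125.

-126.28125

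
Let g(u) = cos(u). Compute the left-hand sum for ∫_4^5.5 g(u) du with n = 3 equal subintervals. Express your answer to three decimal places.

-0.290

Δu = (5.5 − 4)/3 = 0.5.
Left endpoints: 4, 4.5, 5.
g(4) ≈ -0.654, g(4.5) ≈ -0.211, g(5) ≈ 0.284.
Sum = Δu · [g(4) + g(4.5) + g(5)].
Sum ≈ -0.290.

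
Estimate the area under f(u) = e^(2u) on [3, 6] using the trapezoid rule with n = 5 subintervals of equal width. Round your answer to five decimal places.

Δu = (6 − 3)/5 = 0.6.
f(3) ≈ 403.42879, f(3.6) ≈ 1339.43076, f(4.2) ≈ 4447.06675, f(4.8) ≈ 14764.78157, f(5.4) ≈ 49020.80114, f(6) ≈ 162754.79142.
T_5 = (Δu/2)·[f(u_0) + 2f(u_1) + ... + 2f(u_{4}) + f(u_5)].
Sum ≈ 90690.71419.

90690.71419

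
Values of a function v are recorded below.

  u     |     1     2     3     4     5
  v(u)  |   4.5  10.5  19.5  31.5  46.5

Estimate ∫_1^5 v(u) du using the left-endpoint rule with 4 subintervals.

Δu = 1.
Sum = 1·[4.5 + 10.5 + 19.5 + 31.5] = 66.

66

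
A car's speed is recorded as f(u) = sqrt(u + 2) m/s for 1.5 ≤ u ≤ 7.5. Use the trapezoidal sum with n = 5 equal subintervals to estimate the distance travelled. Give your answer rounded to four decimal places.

Δu = (7.5 − 1.5)/5 = 1.2.
f(1.5) ≈ 1.8708, f(2.7) ≈ 2.1679, f(3.9) ≈ 2.4290, f(5.1) ≈ 2.6646, f(6.3) ≈ 2.8810, f(7.5) ≈ 3.0822.
T_5 = (Δu/2)·[f(u_0) + 2f(u_1) + ... + 2f(u_{4}) + f(u_5)].
Sum ≈ 15.1428.

15.1428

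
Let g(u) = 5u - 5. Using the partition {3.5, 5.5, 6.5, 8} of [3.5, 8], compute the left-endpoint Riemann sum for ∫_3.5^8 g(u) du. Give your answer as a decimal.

88.75

Subinterval widths: 2, 1, 1.5.
Left endpoints: 3.5, 5.5, 6.5.
g(3.5) = 12.5, g(5.5) = 22.5, g(6.5) = 27.5.
Sum = Σ Δu_i · g(u_i).
Sum = 88.75.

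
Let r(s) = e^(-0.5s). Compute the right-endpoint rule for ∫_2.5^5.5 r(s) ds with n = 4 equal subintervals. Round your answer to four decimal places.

0.3669

Δs = (5.5 − 2.5)/4 = 0.75.
Right endpoints: 3.25, 4, 4.75, 5.5.
r(3.25) ≈ 0.1969, r(4) ≈ 0.1353, r(4.75) ≈ 0.0930, r(5.5) ≈ 0.0639.
Sum = Δs · [r(3.25) + r(4) + r(4.75) + r(5.5)].
Sum ≈ 0.3669.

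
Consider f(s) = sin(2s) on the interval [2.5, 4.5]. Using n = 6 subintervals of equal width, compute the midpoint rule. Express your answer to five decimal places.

0.60860

Δs = (4.5 − 2.5)/6 = 1/3.
Midpoints: 8/3, 3, 10/3, 11/3, 4, 13/3.
f(8/3) ≈ -0.81333, f(3) ≈ -0.27942, f(10/3) ≈ 0.37415, f(11/3) ≈ 0.86750, f(4) ≈ 0.98936, f(13/3) ≈ 0.68755.
Sum = Δs · [f(8/3) + f(3) + f(10/3) + ...].
Sum ≈ 0.60860.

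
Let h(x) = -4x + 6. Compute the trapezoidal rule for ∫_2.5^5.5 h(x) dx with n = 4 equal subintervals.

-30

Δx = (5.5 − 2.5)/4 = 0.75.
h(2.5) = -4, h(3.25) = -7, h(4) = -10, h(4.75) = -13, h(5.5) = -16.
T_4 = (Δx/2)·[h(x_0) + 2h(x_1) + 2h(x_2) + 2h(x_3) + h(x_4)].
Sum = -30.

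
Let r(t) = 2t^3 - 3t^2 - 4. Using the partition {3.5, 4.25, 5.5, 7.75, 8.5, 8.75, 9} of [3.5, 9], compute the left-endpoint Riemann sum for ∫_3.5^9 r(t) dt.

1776.9296875

Subinterval widths: 0.75, 1.25, 2.25, 0.75, 0.25, 0.25.
Left endpoints: 3.5, 4.25, 5.5, 7.75, 8.5, 8.75.
r(3.5) = 45, r(4.25) = 95.34375, r(5.5) = 238, r(7.75) = 746.78125, r(8.5) = 1007.5, r(8.75) = 1106.15625.
Sum = Σ Δt_i · r(t_i).
Sum = 1776.9296875.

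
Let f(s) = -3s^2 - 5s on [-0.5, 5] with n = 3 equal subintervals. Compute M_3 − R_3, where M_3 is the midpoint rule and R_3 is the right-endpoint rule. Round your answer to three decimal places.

107.135

M_3 ≈ -182.37847.
R_3 ≈ -289.51389.
M_3 − R_3 ≈ 107.135.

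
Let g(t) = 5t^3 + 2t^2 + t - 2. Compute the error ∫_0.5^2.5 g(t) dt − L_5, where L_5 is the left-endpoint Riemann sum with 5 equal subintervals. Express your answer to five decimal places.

16.99333

Exact integral: ∫_0.5^2.5 g(t) dt ≈ 58.0833333.
L_5 = 41.09.
Error ≈ 58.0833333 − 41.09 ≈ 16.99333.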